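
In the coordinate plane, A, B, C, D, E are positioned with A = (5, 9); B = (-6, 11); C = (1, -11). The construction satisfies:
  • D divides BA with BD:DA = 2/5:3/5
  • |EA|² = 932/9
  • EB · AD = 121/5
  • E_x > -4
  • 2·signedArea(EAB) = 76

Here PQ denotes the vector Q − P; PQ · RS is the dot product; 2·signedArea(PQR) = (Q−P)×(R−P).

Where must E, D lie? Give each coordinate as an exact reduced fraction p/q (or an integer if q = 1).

1. D_x = -8/5  [D divides BA with BD:DA = 2/5:3/5]
2. D_y = 51/5  [D divides BA with BD:DA = 2/5:3/5]
   → D = (-8/5, 51/5)
3. E_x = -11/3  [EB · AD = 121/5 ∩ 2·signedArea(EAB) = 76]
4. E_y = 11/3  [EB · AD = 121/5 ∩ 2·signedArea(EAB) = 76]
   → E = (-11/3, 11/3)

D = (-8/5, 51/5)
E = (-11/3, 11/3)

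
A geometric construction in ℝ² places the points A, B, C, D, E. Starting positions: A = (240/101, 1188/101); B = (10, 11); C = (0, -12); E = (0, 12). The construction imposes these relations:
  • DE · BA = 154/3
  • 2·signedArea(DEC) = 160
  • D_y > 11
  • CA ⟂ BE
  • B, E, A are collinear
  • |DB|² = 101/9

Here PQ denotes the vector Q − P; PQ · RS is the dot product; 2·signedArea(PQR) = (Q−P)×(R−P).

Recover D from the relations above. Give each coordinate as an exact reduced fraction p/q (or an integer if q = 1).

1. D_x = 20/3  [DE · BA = 154/3 ∩ 2·signedArea(DEC) = 160]
2. D_y = 34/3  [DE · BA = 154/3 ∩ 2·signedArea(DEC) = 160]
   → D = (20/3, 34/3)

D = (20/3, 34/3)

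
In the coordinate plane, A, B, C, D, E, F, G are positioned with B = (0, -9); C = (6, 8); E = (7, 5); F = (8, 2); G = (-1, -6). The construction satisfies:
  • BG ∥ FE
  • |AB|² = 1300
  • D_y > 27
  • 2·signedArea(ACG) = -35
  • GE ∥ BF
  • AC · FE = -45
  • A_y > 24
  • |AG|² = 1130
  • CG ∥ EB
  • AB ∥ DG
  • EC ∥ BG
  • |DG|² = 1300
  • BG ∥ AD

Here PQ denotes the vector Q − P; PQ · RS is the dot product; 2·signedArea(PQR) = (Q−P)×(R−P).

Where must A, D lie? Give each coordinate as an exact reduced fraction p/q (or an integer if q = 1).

1. A_x = 12  [2·signedArea(ACG) = -35 ∩ AC · FE = -45]
2. A_y = 25  [2·signedArea(ACG) = -35 ∩ AC · FE = -45]
   → A = (12, 25)
3. D_x = 11  [AB ∥ DG ∩ BG ∥ AD]
4. D_y = 28  [AB ∥ DG ∩ BG ∥ AD]
   → D = (11, 28)

A = (12, 25)
D = (11, 28)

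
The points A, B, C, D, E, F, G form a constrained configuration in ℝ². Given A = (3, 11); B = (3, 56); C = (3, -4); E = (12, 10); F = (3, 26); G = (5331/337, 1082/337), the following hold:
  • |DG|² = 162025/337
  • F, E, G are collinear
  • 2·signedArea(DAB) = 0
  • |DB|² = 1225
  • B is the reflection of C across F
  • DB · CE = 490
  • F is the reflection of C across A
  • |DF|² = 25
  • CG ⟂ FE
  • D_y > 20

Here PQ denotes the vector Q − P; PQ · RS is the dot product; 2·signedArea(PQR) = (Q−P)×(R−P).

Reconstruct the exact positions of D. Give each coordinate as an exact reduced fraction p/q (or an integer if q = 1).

D = (3, 21)

1. D_x = 3  [2·signedArea(DAB) = 0 ∩ DB · CE = 490]
2. D_y = 21  [2·signedArea(DAB) = 0 ∩ DB · CE = 490]
   → D = (3, 21)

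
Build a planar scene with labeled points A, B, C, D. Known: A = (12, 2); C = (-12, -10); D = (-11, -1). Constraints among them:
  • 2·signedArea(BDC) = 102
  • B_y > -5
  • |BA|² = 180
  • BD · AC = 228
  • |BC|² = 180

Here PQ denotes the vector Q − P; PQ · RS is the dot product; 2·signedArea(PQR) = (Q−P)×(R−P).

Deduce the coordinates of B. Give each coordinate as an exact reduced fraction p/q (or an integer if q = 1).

B = (0, -4)

1. B_x = 0  [2·signedArea(BDC) = 102 ∩ BD · AC = 228]
2. B_y = -4  [2·signedArea(BDC) = 102 ∩ BD · AC = 228]
   → B = (0, -4)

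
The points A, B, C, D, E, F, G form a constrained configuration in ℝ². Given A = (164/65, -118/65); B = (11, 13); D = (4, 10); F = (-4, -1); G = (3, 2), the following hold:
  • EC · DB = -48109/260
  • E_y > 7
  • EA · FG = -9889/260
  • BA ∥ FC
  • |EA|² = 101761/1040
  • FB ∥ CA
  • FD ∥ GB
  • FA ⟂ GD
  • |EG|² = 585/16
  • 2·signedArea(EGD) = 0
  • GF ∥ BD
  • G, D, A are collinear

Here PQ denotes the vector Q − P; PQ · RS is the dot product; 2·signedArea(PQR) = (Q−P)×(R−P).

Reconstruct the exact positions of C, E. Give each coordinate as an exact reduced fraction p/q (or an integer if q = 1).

C = (-811/65, -1028/65)
E = (15/4, 8)

1. C_x = -811/65  [FB ∥ CA ∩ BA ∥ FC]
2. C_y = -1028/65  [FB ∥ CA ∩ BA ∥ FC]
   → C = (-811/65, -1028/65)
3. E_x = 15/4  [2·signedArea(EGD) = 0 ∩ EA · FG = -9889/260]
4. E_y = 8  [2·signedArea(EGD) = 0 ∩ EA · FG = -9889/260]
   → E = (15/4, 8)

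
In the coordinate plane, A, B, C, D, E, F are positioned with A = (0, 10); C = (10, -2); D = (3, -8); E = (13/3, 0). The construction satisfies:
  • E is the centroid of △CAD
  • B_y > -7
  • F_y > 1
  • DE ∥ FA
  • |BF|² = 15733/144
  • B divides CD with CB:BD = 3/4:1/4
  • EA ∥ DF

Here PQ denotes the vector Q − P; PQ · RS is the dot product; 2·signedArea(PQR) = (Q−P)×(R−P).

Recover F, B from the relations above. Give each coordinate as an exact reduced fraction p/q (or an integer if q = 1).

B = (19/4, -13/2)
F = (-4/3, 2)

1. F_x = -4/3  [DE ∥ FA ∩ EA ∥ DF]
2. F_y = 2  [DE ∥ FA ∩ EA ∥ DF]
   → F = (-4/3, 2)
3. B_x = 19/4  [B divides CD with CB:BD = 3/4:1/4]
4. B_y = -13/2  [B divides CD with CB:BD = 3/4:1/4]
   → B = (19/4, -13/2)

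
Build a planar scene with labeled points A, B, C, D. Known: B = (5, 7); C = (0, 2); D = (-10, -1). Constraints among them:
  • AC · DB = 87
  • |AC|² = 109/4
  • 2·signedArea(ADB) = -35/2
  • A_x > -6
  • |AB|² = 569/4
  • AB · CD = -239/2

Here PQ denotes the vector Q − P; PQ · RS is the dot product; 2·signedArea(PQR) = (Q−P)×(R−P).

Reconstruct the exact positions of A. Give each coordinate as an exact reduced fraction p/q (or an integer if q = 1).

1. A_x = -5  [AB · CD = -239/2 ∩ 2·signedArea(ADB) = -35/2]
2. A_y = 1/2  [AB · CD = -239/2 ∩ 2·signedArea(ADB) = -35/2]
   → A = (-5, 1/2)

A = (-5, 1/2)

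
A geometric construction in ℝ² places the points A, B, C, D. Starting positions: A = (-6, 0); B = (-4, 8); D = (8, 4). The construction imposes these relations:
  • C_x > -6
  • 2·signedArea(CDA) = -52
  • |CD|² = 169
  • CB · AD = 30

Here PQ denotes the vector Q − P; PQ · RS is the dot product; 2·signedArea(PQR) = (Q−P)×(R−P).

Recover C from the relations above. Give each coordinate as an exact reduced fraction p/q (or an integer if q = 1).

C = (-5, 4)

1. C_x = -5  [CB · AD = 30 ∩ 2·signedArea(CDA) = -52]
2. C_y = 4  [CB · AD = 30 ∩ 2·signedArea(CDA) = -52]
   → C = (-5, 4)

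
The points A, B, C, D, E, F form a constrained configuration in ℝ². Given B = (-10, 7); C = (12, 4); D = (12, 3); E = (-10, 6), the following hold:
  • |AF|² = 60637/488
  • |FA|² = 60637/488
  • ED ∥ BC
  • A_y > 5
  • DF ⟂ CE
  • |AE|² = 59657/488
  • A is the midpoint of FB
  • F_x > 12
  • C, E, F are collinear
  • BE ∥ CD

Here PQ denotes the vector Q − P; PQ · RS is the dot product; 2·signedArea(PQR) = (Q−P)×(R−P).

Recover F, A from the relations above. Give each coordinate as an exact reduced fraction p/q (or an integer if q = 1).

1. F_x = 1475/122  [C, E, F are collinear ∩ DF ⟂ CE]
2. F_y = 487/122  [C, E, F are collinear ∩ DF ⟂ CE]
   → F = (1475/122, 487/122)
3. A_x = 255/244  [A is the midpoint of FB]
4. A_y = 1341/244  [A is the midpoint of FB]
   → A = (255/244, 1341/244)

A = (255/244, 1341/244)
F = (1475/122, 487/122)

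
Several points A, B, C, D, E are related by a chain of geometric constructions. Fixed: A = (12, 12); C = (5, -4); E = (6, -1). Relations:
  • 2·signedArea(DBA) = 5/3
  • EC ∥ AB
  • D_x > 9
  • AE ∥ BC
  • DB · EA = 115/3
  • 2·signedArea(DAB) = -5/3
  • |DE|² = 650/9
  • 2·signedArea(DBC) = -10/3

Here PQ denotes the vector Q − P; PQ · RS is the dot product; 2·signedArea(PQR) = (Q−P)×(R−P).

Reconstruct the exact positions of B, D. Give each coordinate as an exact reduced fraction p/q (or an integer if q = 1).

1. B_x = 11  [AE ∥ BC ∩ EC ∥ AB]
2. B_y = 9  [AE ∥ BC ∩ EC ∥ AB]
   → B = (11, 9)
3. D_x = 29/3  [2·signedArea(DAB) = -5/3 ∩ DB · EA = 115/3]
4. D_y = 20/3  [2·signedArea(DAB) = -5/3 ∩ DB · EA = 115/3]
   → D = (29/3, 20/3)

B = (11, 9)
D = (29/3, 20/3)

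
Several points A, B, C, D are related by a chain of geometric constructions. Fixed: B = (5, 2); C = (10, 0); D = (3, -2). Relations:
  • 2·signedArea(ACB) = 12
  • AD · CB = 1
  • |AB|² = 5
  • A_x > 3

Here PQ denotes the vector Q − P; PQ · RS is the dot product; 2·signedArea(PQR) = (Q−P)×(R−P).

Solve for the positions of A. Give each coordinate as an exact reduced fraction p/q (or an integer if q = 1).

1. A_x = 4  [2·signedArea(ACB) = 12 ∩ AD · CB = 1]
2. A_y = 0  [2·signedArea(ACB) = 12 ∩ AD · CB = 1]
   → A = (4, 0)

A = (4, 0)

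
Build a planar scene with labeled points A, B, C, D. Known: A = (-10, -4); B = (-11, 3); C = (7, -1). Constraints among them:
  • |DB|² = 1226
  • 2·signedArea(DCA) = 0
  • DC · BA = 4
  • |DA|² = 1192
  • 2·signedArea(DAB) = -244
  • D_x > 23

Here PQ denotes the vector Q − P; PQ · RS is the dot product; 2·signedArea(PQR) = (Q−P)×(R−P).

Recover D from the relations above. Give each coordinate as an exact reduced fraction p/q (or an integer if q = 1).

D = (24, 2)

1. D_x = 24  [2·signedArea(DCA) = 0 ∩ DC · BA = 4]
2. D_y = 2  [2·signedArea(DCA) = 0 ∩ DC · BA = 4]
   → D = (24, 2)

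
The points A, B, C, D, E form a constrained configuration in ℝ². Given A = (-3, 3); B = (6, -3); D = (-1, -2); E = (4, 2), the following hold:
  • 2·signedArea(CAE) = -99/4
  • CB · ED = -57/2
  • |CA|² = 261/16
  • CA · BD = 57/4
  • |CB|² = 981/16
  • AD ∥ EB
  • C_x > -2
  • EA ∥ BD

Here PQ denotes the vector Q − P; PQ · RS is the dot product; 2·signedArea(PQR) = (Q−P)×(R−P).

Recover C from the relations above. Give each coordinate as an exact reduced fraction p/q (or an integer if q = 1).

C = (-3/2, -3/4)

1. C_x = -3/2  [2·signedArea(CAE) = -99/4 ∩ CA · BD = 57/4]
2. C_y = -3/4  [2·signedArea(CAE) = -99/4 ∩ CA · BD = 57/4]
   → C = (-3/2, -3/4)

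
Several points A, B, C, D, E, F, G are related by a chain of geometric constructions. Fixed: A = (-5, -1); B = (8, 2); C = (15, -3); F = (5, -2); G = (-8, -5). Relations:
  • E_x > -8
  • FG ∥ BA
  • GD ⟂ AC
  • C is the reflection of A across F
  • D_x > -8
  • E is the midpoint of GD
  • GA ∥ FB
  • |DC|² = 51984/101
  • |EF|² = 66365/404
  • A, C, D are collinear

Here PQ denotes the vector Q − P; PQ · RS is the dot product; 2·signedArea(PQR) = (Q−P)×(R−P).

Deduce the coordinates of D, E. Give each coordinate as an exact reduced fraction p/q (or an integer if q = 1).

1. D_x = -765/101  [A, C, D are collinear ∩ GD ⟂ AC]
2. D_y = -75/101  [A, C, D are collinear ∩ GD ⟂ AC]
   → D = (-765/101, -75/101)
3. E_x = -1573/202  [E is the midpoint of GD]
4. E_y = -290/101  [E is the midpoint of GD]
   → E = (-1573/202, -290/101)

D = (-765/101, -75/101)
E = (-1573/202, -290/101)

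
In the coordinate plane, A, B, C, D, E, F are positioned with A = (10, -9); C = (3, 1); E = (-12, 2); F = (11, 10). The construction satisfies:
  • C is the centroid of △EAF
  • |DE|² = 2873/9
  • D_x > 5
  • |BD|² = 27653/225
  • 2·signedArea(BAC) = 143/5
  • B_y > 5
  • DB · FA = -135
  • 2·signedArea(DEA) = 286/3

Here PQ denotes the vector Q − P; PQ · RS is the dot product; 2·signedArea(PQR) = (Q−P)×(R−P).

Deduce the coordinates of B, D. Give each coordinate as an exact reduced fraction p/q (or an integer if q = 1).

B = (-14/5, 26/5)
D = (16/3, -7/3)

1. D_x = 16/3  [line 11·x + 22·y + -22/3 = 0 ∩ |DE|² = 2873/9]
2. D_y = -7/3  [line 11·x + 22·y + -22/3 = 0 ∩ |DE|² = 2873/9]
   → D = (16/3, -7/3)
3. B_x = -14/5  [2·signedArea(BAC) = 143/5 ∩ DB · FA = -135]
4. B_y = 26/5  [2·signedArea(BAC) = 143/5 ∩ DB · FA = -135]
   → B = (-14/5, 26/5)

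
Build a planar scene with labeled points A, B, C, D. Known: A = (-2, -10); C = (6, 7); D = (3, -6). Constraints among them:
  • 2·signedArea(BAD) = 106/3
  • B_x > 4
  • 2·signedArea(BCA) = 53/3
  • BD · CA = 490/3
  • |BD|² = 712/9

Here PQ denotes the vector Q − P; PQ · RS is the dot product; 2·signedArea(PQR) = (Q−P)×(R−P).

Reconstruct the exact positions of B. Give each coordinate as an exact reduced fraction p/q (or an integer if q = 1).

1. B_x = 5  [2·signedArea(BCA) = 53/3 ∩ 2·signedArea(BAD) = 106/3]
2. B_y = 8/3  [2·signedArea(BCA) = 53/3 ∩ 2·signedArea(BAD) = 106/3]
   → B = (5, 8/3)

B = (5, 8/3)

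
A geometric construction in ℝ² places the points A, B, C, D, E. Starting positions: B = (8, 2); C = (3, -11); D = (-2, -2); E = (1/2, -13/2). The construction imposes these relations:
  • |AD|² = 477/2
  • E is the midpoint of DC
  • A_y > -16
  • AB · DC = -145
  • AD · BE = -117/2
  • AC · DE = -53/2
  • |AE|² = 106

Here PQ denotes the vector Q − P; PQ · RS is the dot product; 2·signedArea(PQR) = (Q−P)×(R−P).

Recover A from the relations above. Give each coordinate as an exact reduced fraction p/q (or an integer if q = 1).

1. A_x = 11/2  [AC · DE = -53/2 ∩ AD · BE = -117/2]
2. A_y = -31/2  [AC · DE = -53/2 ∩ AD · BE = -117/2]
   → A = (11/2, -31/2)

A = (11/2, -31/2)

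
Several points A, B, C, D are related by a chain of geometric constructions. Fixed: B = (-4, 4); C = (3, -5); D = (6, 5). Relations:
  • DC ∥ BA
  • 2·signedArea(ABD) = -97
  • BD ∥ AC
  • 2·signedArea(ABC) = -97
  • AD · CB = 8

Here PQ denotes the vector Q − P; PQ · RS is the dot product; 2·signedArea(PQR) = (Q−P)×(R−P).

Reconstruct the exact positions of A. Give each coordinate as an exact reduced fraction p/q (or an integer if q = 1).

A = (-7, -6)

1. A_x = -7  [BD ∥ AC ∩ DC ∥ BA]
2. A_y = -6  [BD ∥ AC ∩ DC ∥ BA]
   → A = (-7, -6)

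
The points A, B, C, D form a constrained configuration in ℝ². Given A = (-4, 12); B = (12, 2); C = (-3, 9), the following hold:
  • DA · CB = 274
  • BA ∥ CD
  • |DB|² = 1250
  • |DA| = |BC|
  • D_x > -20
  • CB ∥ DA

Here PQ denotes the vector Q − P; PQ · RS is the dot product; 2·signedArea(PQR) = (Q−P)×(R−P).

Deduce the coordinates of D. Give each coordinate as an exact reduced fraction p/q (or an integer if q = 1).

1. D_x = -19  [CB ∥ DA ∩ BA ∥ CD]
2. D_y = 19  [CB ∥ DA ∩ BA ∥ CD]
   → D = (-19, 19)

D = (-19, 19)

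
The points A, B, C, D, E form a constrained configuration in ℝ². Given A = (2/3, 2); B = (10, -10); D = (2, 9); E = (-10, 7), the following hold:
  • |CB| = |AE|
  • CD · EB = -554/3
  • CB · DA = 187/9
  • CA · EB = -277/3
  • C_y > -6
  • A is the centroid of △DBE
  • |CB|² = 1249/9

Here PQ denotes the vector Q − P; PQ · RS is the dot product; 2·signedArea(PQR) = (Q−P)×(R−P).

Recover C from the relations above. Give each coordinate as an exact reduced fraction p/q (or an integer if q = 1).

C = (-2/3, -5)

1. C_x = -2/3  [CD · EB = -554/3 ∩ CB · DA = 187/9]
2. C_y = -5  [CD · EB = -554/3 ∩ CB · DA = 187/9]
   → C = (-2/3, -5)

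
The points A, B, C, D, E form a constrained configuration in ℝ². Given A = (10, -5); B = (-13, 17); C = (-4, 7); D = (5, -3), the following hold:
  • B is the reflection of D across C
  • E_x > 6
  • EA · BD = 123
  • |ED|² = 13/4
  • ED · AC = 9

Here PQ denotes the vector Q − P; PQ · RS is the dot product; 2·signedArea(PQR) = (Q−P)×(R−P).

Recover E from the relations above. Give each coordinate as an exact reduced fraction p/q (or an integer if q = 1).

1. E_x = 13/2  [EA · BD = 123 ∩ ED · AC = 9]
2. E_y = -2  [EA · BD = 123 ∩ ED · AC = 9]
   → E = (13/2, -2)

E = (13/2, -2)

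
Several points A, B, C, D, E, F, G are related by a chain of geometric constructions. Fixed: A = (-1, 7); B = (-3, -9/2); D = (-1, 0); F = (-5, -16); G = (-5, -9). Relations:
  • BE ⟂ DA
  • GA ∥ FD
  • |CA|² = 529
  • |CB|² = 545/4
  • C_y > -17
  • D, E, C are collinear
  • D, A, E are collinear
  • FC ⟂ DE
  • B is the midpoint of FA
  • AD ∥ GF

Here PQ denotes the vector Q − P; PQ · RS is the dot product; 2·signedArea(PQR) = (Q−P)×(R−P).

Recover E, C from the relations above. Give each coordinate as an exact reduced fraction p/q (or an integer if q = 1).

C = (-1, -16)
E = (-1, -9/2)

1. E_x = -1  [D, A, E are collinear ∩ BE ⟂ DA]
2. E_y = -9/2  [D, A, E are collinear ∩ BE ⟂ DA]
   → E = (-1, -9/2)
3. C_x = -1  [D, E, C are collinear ∩ FC ⟂ DE]
4. C_y = -16  [D, E, C are collinear ∩ FC ⟂ DE]
   → C = (-1, -16)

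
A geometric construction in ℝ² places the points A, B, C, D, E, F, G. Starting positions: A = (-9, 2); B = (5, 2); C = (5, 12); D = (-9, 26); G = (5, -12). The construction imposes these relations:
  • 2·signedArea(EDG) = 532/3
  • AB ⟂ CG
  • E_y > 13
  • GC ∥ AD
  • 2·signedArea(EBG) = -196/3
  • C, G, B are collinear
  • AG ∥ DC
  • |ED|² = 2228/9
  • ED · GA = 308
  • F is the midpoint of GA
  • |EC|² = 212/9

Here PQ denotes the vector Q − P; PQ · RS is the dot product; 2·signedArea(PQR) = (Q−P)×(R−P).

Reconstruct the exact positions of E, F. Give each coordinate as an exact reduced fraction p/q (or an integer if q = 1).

1. E_x = 1/3  [2·signedArea(EBG) = -196/3 ∩ ED · GA = 308]
2. E_y = 40/3  [2·signedArea(EBG) = -196/3 ∩ ED · GA = 308]
   → E = (1/3, 40/3)
3. F_x = -2  [F is the midpoint of GA]
4. F_y = -5  [F is the midpoint of GA]
   → F = (-2, -5)

E = (1/3, 40/3)
F = (-2, -5)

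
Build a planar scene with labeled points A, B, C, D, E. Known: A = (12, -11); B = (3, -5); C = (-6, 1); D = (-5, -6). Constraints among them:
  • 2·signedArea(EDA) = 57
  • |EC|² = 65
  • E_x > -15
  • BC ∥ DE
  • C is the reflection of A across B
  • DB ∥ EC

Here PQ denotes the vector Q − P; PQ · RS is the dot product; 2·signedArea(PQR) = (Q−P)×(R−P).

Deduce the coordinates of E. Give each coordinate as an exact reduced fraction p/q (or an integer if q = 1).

1. E_x = -14  [DB ∥ EC ∩ BC ∥ DE]
2. E_y = 0  [DB ∥ EC ∩ BC ∥ DE]
   → E = (-14, 0)

E = (-14, 0)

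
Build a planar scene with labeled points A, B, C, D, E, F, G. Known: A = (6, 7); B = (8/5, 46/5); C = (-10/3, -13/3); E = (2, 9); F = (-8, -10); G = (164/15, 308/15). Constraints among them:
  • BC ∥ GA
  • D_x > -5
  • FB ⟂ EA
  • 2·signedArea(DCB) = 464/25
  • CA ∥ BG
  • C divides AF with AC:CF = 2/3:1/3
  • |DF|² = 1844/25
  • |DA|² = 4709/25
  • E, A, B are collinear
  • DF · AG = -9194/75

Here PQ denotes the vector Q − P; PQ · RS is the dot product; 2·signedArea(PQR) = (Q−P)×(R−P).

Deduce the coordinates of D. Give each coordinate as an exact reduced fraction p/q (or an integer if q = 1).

D = (-4, -12/5)

1. D_x = -4  [2·signedArea(DCB) = 464/25 ∩ DF · AG = -9194/75]
2. D_y = -12/5  [2·signedArea(DCB) = 464/25 ∩ DF · AG = -9194/75]
   → D = (-4, -12/5)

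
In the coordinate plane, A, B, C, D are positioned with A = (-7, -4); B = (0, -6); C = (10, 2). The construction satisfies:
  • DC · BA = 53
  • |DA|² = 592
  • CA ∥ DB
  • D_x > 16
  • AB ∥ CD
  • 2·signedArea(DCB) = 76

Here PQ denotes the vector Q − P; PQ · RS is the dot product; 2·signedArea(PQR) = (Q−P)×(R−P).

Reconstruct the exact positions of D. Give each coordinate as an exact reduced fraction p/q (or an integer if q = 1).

D = (17, 0)

1. D_x = 17  [CA ∥ DB ∩ AB ∥ CD]
2. D_y = 0  [CA ∥ DB ∩ AB ∥ CD]
   → D = (17, 0)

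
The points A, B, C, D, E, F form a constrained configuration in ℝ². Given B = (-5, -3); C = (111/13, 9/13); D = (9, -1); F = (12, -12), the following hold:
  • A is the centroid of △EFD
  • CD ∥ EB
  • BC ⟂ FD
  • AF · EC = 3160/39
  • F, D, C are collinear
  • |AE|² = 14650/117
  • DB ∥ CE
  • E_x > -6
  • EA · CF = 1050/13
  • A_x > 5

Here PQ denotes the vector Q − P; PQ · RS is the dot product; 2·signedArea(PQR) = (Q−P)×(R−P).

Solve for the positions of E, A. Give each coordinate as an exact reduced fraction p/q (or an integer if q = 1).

A = (202/39, -62/13)
E = (-71/13, -17/13)

1. E_x = -71/13  [CD ∥ EB ∩ DB ∥ CE]
2. E_y = -17/13  [CD ∥ EB ∩ DB ∥ CE]
   → E = (-71/13, -17/13)
3. A_x = 202/39  [A is the centroid of △EFD]
4. A_y = -62/13  [A is the centroid of △EFD]
   → A = (202/39, -62/13)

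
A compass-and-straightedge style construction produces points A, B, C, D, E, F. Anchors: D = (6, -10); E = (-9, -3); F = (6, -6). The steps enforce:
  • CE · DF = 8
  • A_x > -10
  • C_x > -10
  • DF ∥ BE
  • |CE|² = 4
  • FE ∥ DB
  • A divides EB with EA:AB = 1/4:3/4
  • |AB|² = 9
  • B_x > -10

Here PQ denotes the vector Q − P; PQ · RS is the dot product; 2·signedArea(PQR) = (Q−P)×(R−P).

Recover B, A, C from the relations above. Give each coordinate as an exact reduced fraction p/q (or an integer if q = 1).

A = (-9, -4)
B = (-9, -7)
C = (-9, -5)

1. B_x = -9  [DF ∥ BE ∩ FE ∥ DB]
2. B_y = -7  [DF ∥ BE ∩ FE ∥ DB]
   → B = (-9, -7)
3. A_x = -9  [A divides EB with EA:AB = 1/4:3/4]
4. A_y = -4  [A divides EB with EA:AB = 1/4:3/4]
   → A = (-9, -4)
5. C_y = -5  [CE · DF = 8]
6. C_x = -9  [|CE|² = 4]
   → C = (-9, -5)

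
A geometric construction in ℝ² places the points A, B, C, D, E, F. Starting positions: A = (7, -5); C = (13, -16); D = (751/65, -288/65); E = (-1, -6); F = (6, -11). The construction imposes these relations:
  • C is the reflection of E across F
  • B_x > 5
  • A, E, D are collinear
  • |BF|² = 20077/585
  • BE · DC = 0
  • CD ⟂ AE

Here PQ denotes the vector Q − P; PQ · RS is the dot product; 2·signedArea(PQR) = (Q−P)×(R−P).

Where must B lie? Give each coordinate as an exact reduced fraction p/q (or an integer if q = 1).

B = (1141/195, -1003/195)

1. B_x = 1141/195  [line -94/65·x + 752/65·y + 4418/65 = 0 ∩ |BF|² = 20077/585]
2. B_y = -1003/195  [line -94/65·x + 752/65·y + 4418/65 = 0 ∩ |BF|² = 20077/585]
   → B = (1141/195, -1003/195)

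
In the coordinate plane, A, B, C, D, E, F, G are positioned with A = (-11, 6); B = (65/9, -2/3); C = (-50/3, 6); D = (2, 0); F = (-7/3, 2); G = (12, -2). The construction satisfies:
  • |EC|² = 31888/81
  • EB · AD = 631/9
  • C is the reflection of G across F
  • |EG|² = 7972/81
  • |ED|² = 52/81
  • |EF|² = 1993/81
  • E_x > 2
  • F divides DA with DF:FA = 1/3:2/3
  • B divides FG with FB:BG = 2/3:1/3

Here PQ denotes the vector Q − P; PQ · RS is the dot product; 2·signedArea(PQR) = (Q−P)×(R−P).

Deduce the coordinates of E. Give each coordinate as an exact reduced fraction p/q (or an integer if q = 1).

1. E_x = 22/9  [line -13·x + 6·y + 250/9 = 0 ∩ |ED|² = 52/81]
2. E_y = 2/3  [line -13·x + 6·y + 250/9 = 0 ∩ |ED|² = 52/81]
   → E = (22/9, 2/3)

E = (22/9, 2/3)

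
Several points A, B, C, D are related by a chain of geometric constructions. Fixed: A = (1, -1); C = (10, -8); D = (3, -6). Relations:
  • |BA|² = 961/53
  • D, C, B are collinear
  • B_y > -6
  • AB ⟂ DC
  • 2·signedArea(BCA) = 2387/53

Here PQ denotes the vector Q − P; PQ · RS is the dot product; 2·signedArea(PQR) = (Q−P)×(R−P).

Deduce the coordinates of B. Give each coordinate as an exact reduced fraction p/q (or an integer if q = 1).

1. B_x = -9/53  [D, C, B are collinear ∩ AB ⟂ DC]
2. B_y = -270/53  [D, C, B are collinear ∩ AB ⟂ DC]
   → B = (-9/53, -270/53)

B = (-9/53, -270/53)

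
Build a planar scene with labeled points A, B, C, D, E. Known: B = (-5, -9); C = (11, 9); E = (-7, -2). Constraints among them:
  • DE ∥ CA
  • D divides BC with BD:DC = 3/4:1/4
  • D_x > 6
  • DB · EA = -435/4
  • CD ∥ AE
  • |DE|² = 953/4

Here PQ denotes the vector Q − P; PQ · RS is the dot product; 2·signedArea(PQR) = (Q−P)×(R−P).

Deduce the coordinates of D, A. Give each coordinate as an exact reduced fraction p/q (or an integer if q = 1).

1. D_x = 7  [D divides BC with BD:DC = 3/4:1/4]
2. D_y = 9/2  [D divides BC with BD:DC = 3/4:1/4]
   → D = (7, 9/2)
3. A_x = -3  [CD ∥ AE ∩ DE ∥ CA]
4. A_y = 5/2  [CD ∥ AE ∩ DE ∥ CA]
   → A = (-3, 5/2)

A = (-3, 5/2)
D = (7, 9/2)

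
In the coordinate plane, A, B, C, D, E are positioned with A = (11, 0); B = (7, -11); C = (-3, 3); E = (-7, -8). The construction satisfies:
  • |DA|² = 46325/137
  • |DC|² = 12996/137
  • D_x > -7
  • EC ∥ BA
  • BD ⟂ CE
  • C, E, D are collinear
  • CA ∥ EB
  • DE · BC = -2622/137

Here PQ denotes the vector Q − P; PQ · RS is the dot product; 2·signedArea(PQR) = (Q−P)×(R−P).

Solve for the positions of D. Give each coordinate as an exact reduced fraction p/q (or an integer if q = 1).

D = (-867/137, -843/137)

1. D_x = -867/137  [C, E, D are collinear ∩ BD ⟂ CE]
2. D_y = -843/137  [C, E, D are collinear ∩ BD ⟂ CE]
   → D = (-867/137, -843/137)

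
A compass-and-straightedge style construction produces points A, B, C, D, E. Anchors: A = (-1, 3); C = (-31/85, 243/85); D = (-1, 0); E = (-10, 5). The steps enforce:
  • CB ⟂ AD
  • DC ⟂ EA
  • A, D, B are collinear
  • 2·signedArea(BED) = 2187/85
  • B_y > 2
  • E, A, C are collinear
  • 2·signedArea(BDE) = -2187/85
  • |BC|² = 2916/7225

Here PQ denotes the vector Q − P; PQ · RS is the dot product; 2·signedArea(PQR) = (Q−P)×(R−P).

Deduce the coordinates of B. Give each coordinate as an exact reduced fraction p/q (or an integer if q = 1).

B = (-1, 243/85)

1. B_x = -1  [A, D, B are collinear ∩ CB ⟂ AD]
2. B_y = 243/85  [A, D, B are collinear ∩ CB ⟂ AD]
   → B = (-1, 243/85)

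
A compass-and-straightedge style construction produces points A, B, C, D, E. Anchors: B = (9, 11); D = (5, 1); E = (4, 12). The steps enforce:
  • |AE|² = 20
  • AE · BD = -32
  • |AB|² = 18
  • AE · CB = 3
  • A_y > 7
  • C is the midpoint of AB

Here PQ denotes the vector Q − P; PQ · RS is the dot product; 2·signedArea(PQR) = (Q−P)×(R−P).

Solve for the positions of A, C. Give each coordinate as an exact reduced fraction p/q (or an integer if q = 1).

1. A_x = 6  [line 4·x + 10·y + -104 = 0 ∩ |AB|² = 18]
2. A_y = 8  [line 4·x + 10·y + -104 = 0 ∩ |AB|² = 18]
   → A = (6, 8)
3. C_x = 15/2  [AE · CB = 3 ∩ C is the midpoint of AB]
4. C_y = 19/2  [AE · CB = 3 ∩ C is the midpoint of AB]
   → C = (15/2, 19/2)

A = (6, 8)
C = (15/2, 19/2)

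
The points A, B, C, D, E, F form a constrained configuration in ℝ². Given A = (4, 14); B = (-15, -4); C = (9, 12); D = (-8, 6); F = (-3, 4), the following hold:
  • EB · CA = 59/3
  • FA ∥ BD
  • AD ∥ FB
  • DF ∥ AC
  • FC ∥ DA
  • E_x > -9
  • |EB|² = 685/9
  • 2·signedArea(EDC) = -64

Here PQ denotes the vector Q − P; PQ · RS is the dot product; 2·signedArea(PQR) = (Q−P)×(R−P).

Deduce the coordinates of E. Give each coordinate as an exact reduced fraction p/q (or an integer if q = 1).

1. E_x = -26/3  [EB · CA = 59/3 ∩ 2·signedArea(EDC) = -64]
2. E_y = 2  [EB · CA = 59/3 ∩ 2·signedArea(EDC) = -64]
   → E = (-26/3, 2)

E = (-26/3, 2)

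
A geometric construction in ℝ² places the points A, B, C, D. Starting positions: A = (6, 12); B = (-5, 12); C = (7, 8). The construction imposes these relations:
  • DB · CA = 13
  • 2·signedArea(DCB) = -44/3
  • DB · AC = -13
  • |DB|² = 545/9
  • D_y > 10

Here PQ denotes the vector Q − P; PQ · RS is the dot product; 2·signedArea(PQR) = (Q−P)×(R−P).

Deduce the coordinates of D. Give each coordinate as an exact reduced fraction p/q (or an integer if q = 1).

1. D_x = 8/3  [DB · AC = -13 ∩ 2·signedArea(DCB) = -44/3]
2. D_y = 32/3  [DB · AC = -13 ∩ 2·signedArea(DCB) = -44/3]
   → D = (8/3, 32/3)

D = (8/3, 32/3)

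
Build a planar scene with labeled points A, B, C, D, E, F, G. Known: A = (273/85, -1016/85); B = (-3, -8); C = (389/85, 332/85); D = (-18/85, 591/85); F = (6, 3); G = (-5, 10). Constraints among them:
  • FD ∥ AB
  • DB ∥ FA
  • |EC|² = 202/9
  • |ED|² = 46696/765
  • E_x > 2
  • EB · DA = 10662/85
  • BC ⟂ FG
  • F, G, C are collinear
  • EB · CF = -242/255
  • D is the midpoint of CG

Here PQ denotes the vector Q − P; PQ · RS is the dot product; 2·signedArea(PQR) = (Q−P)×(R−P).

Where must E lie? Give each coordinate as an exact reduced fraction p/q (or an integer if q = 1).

1. E_x = 644/255  [EB · DA = 10662/85 ∩ EB · CF = -242/255]
2. E_y = -31/85  [EB · DA = 10662/85 ∩ EB · CF = -242/255]
   → E = (644/255, -31/85)

E = (644/255, -31/85)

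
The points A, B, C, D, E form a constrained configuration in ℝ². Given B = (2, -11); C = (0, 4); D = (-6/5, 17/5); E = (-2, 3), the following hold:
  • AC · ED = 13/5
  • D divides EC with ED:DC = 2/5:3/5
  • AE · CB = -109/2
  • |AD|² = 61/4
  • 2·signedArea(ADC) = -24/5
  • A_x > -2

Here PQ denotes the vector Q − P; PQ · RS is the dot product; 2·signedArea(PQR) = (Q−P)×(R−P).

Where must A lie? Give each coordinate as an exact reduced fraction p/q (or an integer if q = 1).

1. A_x = -1  [2·signedArea(ADC) = -24/5 ∩ AE · CB = -109/2]
2. A_y = -1/2  [2·signedArea(ADC) = -24/5 ∩ AE · CB = -109/2]
   → A = (-1, -1/2)

A = (-1, -1/2)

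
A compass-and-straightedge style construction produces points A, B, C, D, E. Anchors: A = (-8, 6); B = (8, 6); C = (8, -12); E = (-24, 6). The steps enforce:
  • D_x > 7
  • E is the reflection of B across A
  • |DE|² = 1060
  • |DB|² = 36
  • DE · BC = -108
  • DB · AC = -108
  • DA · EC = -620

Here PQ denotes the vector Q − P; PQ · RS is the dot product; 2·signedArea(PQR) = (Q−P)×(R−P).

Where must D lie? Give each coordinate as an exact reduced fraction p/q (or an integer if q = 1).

D = (8, 0)

1. D_x = 8  [DE · BC = -108 ∩ DA · EC = -620]
2. D_y = 0  [DE · BC = -108 ∩ DA · EC = -620]
   → D = (8, 0)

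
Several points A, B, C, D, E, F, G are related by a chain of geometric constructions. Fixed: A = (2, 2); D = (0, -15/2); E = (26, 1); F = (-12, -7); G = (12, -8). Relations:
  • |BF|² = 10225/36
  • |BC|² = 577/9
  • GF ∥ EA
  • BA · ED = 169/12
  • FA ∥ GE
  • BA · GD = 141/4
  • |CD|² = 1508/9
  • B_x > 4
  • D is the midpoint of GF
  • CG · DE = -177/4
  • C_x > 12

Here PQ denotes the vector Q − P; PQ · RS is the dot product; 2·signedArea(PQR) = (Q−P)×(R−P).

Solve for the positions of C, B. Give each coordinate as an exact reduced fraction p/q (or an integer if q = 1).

1. C_x = 38/3  [line -26·x + -17/2·y + 1153/4 = 0 ∩ |CD|² = 1508/9]
2. C_y = -29/6  [line -26·x + -17/2·y + 1153/4 = 0 ∩ |CD|² = 1508/9]
   → C = (38/3, -29/6)
3. B_x = 14/3  [BA · GD = 141/4 ∩ BA · ED = 169/12]
4. B_y = -9/2  [BA · GD = 141/4 ∩ BA · ED = 169/12]
   → B = (14/3, -9/2)

B = (14/3, -9/2)
C = (38/3, -29/6)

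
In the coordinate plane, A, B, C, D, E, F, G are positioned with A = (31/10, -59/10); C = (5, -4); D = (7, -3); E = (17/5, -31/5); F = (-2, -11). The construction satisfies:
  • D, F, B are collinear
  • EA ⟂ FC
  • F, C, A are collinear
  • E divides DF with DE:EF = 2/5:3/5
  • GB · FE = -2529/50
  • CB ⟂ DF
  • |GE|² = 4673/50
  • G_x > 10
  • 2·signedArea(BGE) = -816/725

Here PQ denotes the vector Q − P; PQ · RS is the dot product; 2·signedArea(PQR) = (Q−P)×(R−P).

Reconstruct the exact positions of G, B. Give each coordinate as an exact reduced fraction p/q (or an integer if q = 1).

1. B_x = 781/145  [D, F, B are collinear ∩ CB ⟂ DF]
2. B_y = -643/145  [D, F, B are collinear ∩ CB ⟂ DF]
   → B = (781/145, -643/145)
3. G_x = 109/10  [GB · FE = -2529/50 ∩ 2·signedArea(BGE) = -816/725]
4. G_y = -1/10  [GB · FE = -2529/50 ∩ 2·signedArea(BGE) = -816/725]
   → G = (109/10, -1/10)

B = (781/145, -643/145)
G = (109/10, -1/10)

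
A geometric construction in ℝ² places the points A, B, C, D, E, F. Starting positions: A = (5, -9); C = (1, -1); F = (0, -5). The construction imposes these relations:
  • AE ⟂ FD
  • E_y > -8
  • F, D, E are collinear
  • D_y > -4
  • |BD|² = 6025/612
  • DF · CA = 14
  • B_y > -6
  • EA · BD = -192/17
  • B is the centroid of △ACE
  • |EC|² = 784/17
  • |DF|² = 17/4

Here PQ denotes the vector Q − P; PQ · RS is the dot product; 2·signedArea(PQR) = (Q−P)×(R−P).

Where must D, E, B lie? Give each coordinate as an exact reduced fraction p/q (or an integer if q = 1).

1. D_x = 1/2  [line -4·x + 8·y + 26 = 0 ∩ |DF|² = 17/4]
2. D_y = -3  [line -4·x + 8·y + 26 = 0 ∩ |DF|² = 17/4]
   → D = (1/2, -3)
3. E_x = -11/17  [F, D, E are collinear ∩ AE ⟂ FD]
4. E_y = -129/17  [F, D, E are collinear ∩ AE ⟂ FD]
   → E = (-11/17, -129/17)
5. B_x = 91/51  [B is the centroid of △ACE]
6. B_y = -299/51  [B is the centroid of △ACE]
   → B = (91/51, -299/51)

B = (91/51, -299/51)
D = (1/2, -3)
E = (-11/17, -129/17)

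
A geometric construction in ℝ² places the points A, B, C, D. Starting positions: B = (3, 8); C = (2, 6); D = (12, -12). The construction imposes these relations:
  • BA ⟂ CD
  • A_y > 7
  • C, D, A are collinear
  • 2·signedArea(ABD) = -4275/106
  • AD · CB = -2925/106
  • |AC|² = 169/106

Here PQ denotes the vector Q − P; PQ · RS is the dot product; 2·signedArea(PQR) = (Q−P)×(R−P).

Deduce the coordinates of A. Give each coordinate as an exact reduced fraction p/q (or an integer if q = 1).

1. A_x = 147/106  [C, D, A are collinear ∩ BA ⟂ CD]
2. A_y = 753/106  [C, D, A are collinear ∩ BA ⟂ CD]
   → A = (147/106, 753/106)

A = (147/106, 753/106)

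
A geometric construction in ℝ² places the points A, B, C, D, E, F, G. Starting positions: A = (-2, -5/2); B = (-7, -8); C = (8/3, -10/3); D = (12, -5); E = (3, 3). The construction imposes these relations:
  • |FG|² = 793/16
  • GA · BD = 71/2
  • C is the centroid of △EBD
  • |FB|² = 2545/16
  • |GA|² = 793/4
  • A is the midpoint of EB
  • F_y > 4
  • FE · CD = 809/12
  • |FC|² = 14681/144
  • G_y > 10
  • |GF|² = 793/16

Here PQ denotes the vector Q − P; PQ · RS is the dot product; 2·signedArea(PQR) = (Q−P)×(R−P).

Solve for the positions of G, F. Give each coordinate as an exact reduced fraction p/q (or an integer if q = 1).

1. G_x = -6  [line -19·x + -3·y + -81 = 0 ∩ |GA|² = 793/4]
2. G_y = 11  [line -19·x + -3·y + -81 = 0 ∩ |GA|² = 793/4]
   → G = (-6, 11)
3. F_x = -4  [line -28/3·x + 5/3·y + -533/12 = 0 ∩ |FB|² = 2545/16]
4. F_y = 17/4  [line -28/3·x + 5/3·y + -533/12 = 0 ∩ |FB|² = 2545/16]
   → F = (-4, 17/4)

F = (-4, 17/4)
G = (-6, 11)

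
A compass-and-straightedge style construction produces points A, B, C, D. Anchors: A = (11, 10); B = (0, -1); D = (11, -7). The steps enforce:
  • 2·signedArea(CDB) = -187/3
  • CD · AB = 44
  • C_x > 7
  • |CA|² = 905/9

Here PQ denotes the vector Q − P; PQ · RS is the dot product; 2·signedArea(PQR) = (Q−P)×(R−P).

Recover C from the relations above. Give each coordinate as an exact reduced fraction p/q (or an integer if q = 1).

C = (22/3, 2/3)

1. C_x = 22/3  [2·signedArea(CDB) = -187/3 ∩ CD · AB = 44]
2. C_y = 2/3  [2·signedArea(CDB) = -187/3 ∩ CD · AB = 44]
   → C = (22/3, 2/3)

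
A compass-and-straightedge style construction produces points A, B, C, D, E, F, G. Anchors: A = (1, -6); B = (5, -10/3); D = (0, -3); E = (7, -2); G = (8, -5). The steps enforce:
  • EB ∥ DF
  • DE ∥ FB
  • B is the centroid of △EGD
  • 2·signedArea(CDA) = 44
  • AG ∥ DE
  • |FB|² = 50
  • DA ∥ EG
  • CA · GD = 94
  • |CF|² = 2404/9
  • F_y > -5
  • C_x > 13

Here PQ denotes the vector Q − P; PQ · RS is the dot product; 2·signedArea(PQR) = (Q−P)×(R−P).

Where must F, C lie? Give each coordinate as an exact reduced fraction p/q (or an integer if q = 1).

1. F_x = -2  [DE ∥ FB ∩ EB ∥ DF]
2. F_y = -13/3  [DE ∥ FB ∩ EB ∥ DF]
   → F = (-2, -13/3)
3. C_x = 14  [2·signedArea(CDA) = 44 ∩ CA · GD = 94]
4. C_y = -1  [2·signedArea(CDA) = 44 ∩ CA · GD = 94]
   → C = (14, -1)

C = (14, -1)
F = (-2, -13/3)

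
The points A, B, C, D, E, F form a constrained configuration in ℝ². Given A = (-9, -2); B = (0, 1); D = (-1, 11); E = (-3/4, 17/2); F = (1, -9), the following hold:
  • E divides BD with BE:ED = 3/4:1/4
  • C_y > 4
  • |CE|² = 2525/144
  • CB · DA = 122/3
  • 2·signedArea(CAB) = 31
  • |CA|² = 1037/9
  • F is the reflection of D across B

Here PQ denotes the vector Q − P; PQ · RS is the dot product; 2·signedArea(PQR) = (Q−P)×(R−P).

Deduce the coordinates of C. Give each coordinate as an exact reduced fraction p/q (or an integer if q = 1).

C = (-1/3, 13/3)

1. C_x = -1/3  [2·signedArea(CAB) = 31 ∩ CB · DA = 122/3]
2. C_y = 13/3  [2·signedArea(CAB) = 31 ∩ CB · DA = 122/3]
   → C = (-1/3, 13/3)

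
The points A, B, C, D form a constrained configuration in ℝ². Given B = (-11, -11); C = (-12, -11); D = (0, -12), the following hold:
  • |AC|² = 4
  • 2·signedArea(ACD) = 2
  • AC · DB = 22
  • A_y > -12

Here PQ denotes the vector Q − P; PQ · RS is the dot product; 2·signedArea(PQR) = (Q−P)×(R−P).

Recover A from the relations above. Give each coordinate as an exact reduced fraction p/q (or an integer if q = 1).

1. A_x = -10  [AC · DB = 22 ∩ 2·signedArea(ACD) = 2]
2. A_y = -11  [AC · DB = 22 ∩ 2·signedArea(ACD) = 2]
   → A = (-10, -11)

A = (-10, -11)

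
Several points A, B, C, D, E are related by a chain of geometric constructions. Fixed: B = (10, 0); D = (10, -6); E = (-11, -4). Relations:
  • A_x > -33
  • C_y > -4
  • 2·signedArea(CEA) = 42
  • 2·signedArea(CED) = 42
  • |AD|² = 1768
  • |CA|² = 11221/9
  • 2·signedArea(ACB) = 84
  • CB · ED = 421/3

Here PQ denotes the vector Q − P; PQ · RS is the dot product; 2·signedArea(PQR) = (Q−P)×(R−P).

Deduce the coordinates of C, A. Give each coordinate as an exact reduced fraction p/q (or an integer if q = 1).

A = (-32, -8)
C = (3, -10/3)

1. C_x = 3  [CB · ED = 421/3 ∩ 2·signedArea(CED) = 42]
2. C_y = -10/3  [CB · ED = 421/3 ∩ 2·signedArea(CED) = 42]
   → C = (3, -10/3)
3. A_x = -32  [2·signedArea(CEA) = 42 ∩ 2·signedArea(ACB) = 84]
4. A_y = -8  [2·signedArea(CEA) = 42 ∩ 2·signedArea(ACB) = 84]
   → A = (-32, -8)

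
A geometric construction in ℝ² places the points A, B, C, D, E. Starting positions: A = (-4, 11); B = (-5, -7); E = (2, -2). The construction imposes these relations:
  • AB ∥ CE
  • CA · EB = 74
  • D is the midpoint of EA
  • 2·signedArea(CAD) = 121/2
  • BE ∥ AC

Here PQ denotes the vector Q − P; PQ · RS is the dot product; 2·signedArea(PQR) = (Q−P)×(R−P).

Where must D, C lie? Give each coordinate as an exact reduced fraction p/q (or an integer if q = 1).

1. D_x = -1  [D is the midpoint of EA]
2. D_y = 9/2  [D is the midpoint of EA]
   → D = (-1, 9/2)
3. C_x = 3  [AB ∥ CE ∩ BE ∥ AC]
4. C_y = 16  [AB ∥ CE ∩ BE ∥ AC]
   → C = (3, 16)

C = (3, 16)
D = (-1, 9/2)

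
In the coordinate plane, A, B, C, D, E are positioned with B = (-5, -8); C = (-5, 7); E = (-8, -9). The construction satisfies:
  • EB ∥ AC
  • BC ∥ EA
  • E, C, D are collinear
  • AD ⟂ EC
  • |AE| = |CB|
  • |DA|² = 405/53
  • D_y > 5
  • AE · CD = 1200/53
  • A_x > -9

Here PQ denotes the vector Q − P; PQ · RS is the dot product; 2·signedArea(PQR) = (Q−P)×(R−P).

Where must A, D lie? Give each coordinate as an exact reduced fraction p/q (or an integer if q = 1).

1. A_x = -8  [EB ∥ AC ∩ BC ∥ EA]
2. A_y = 6  [EB ∥ AC ∩ BC ∥ EA]
   → A = (-8, 6)
3. D_x = -280/53  [E, C, D are collinear ∩ AD ⟂ EC]
4. D_y = 291/53  [E, C, D are collinear ∩ AD ⟂ EC]
   → D = (-280/53, 291/53)

A = (-8, 6)
D = (-280/53, 291/53)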